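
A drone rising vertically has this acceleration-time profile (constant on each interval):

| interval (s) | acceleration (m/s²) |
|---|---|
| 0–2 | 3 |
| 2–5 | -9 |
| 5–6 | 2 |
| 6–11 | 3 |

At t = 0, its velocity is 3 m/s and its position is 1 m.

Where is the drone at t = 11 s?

On each constant-a segment, Δv = aΔt and Δx = v₀Δt + ½aΔt²; chain segment to segment.
0–2 s: v starts 3 m/s; Δx = 3·2 + ½·3·2² = 12 m; v ends 9 m/s.
2–5 s: v starts 9 m/s; Δx = 9·3 + ½·-9·3² = -13.5 m; v ends -18 m/s.
5–6 s: v starts -18 m/s; Δx = -18·1 + ½·2·1² = -17 m; v ends -16 m/s.
6–11 s: v starts -16 m/s; Δx = -16·5 + ½·3·5² = -42.5 m; v ends -1 m/s.
x(11) = 1 + Σ Δx = -60 m.

-60 m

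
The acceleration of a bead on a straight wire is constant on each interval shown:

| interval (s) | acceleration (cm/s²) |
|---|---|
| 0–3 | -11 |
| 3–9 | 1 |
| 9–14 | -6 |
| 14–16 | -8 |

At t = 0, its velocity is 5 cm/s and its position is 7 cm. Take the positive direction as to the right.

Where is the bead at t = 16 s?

-482.5 cm

On each constant-a segment, Δv = aΔt and Δx = v₀Δt + ½aΔt²; chain segment to segment.
0–3 s: v starts 5 cm/s; Δx = 5·3 + ½·-11·3² = -34.5 cm; v ends -28 cm/s.
3–9 s: v starts -28 cm/s; Δx = -28·6 + ½·1·6² = -150 cm; v ends -22 cm/s.
9–14 s: v starts -22 cm/s; Δx = -22·5 + ½·-6·5² = -185 cm; v ends -52 cm/s.
14–16 s: v starts -52 cm/s; Δx = -52·2 + ½·-8·2² = -120 cm; v ends -68 cm/s.
x(16) = 7 + Σ Δx = -482.5 cm.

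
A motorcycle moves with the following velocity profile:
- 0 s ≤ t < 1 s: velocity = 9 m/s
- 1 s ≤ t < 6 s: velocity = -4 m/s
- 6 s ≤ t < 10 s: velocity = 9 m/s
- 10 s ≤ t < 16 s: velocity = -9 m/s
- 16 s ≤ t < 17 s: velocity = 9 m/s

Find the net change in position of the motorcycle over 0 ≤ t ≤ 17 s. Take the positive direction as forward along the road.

-20 m

Displacement is the signed area under the v-t curve.
0–1 s: 9 × 1 = 9 m
1–6 s: -4 × 5 = -20 m
6–10 s: 9 × 4 = 36 m
10–16 s: -9 × 6 = -54 m
16–17 s: 9 × 1 = 9 m
Net displacement = -20 m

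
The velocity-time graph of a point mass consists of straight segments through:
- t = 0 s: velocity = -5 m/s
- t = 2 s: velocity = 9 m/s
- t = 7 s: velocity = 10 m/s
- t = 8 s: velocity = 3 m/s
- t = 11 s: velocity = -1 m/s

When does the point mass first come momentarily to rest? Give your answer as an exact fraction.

v changes sign on 0–2 s (from -5 to 9); the graph is linear there, so v = 0 at t = 0 + (5)·(2 − 0)/(9 − -5) = 5/7 s.

t = 5/7 s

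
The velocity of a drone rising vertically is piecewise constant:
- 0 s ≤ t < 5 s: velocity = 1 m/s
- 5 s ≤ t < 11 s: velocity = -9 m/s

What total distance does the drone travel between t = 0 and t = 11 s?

Distance (not displacement) is the total path length: add the absolute areas under v-t.
0–5 s: |1| × 5 = 5 m
5–11 s: |-9| × 6 = 54 m
Total distance = 59 m

59 m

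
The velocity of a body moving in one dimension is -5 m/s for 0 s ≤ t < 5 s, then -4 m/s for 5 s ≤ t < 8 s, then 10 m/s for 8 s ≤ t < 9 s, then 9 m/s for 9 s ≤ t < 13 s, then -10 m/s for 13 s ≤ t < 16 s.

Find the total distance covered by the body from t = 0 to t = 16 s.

Total distance travelled is ∫|v| dt — sum the magnitudes of each area piece.
0–5 s: |-5| × 5 = 25 m
5–8 s: |-4| × 3 = 12 m
8–9 s: |10| × 1 = 10 m
9–13 s: |9| × 4 = 36 m
13–16 s: |-10| × 3 = 30 m
Total distance = 113 m

113 m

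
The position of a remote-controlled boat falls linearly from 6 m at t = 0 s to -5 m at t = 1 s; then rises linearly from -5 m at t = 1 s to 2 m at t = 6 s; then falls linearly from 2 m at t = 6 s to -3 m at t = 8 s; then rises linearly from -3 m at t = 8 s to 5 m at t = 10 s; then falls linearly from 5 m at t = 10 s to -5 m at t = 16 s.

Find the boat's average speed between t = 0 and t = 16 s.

Average speed = (total path length)/(elapsed time); on a piecewise-linear x-t graph the path length is Σ|Δx|.
0–1 s: |Δx| = |-5 − 6| = 11 m
1–6 s: |Δx| = |2 − -5| = 7 m
6–8 s: |Δx| = |-3 − 2| = 5 m
8–10 s: |Δx| = |5 − -3| = 8 m
10–16 s: |Δx| = |-5 − 5| = 10 m
Total path = 41 m; average speed = 41/16 = 2.5625 m/s.

2.5625 m/s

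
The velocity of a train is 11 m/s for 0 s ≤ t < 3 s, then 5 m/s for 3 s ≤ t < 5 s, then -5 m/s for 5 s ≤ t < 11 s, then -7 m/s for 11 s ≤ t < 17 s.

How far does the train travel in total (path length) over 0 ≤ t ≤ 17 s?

115 m

Distance (not displacement) is the total path length: add the absolute areas under v-t.
0–3 s: |11| × 3 = 33 m
3–5 s: |5| × 2 = 10 m
5–11 s: |-5| × 6 = 30 m
11–17 s: |-7| × 6 = 42 m
Total distance = 115 m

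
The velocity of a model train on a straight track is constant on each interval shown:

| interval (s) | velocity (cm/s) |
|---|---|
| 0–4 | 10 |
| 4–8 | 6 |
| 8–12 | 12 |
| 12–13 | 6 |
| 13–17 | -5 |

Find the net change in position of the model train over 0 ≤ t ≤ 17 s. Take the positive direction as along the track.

Net displacement equals the area under the velocity-time graph (areas below the axis count negative).
0–4 s: 10 × 4 = 40 cm
4–8 s: 6 × 4 = 24 cm
8–12 s: 12 × 4 = 48 cm
12–13 s: 6 × 1 = 6 cm
13–17 s: -5 × 4 = -20 cm
Net displacement = 98 cm

98 cm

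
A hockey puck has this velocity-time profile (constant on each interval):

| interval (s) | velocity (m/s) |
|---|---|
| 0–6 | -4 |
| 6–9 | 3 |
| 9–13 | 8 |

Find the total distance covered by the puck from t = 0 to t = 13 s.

65 m

Total distance travelled is ∫|v| dt — sum the magnitudes of each area piece.
0–6 s: |-4| × 6 = 24 m
6–9 s: |3| × 3 = 9 m
9–13 s: |8| × 4 = 32 m
Total distance = 65 m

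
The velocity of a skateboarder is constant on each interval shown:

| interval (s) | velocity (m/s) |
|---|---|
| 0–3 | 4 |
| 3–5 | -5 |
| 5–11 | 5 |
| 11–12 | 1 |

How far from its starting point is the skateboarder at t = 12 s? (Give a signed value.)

33 m

Displacement is the signed area under the v-t curve.
0–3 s: 4 × 3 = 12 m
3–5 s: -5 × 2 = -10 m
5–11 s: 5 × 6 = 30 m
11–12 s: 1 × 1 = 1 m
Net displacement = 33 m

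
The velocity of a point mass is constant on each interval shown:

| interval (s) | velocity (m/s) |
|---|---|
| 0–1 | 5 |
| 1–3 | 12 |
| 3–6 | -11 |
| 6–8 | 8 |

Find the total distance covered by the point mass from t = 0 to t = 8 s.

Distance (not displacement) is the total path length: add the absolute areas under v-t.
0–1 s: |5| × 1 = 5 m
1–3 s: |12| × 2 = 24 m
3–6 s: |-11| × 3 = 33 m
6–8 s: |8| × 2 = 16 m
Total distance = 78 m

78 m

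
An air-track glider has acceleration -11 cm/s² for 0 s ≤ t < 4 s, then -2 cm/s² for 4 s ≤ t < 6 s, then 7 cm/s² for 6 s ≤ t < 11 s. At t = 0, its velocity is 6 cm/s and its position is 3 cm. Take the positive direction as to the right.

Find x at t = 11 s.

On each constant-a segment, Δv = aΔt and Δx = v₀Δt + ½aΔt²; chain segment to segment.
0–4 s: v starts 6 cm/s; Δx = 6·4 + ½·-11·4² = -64 cm; v ends -38 cm/s.
4–6 s: v starts -38 cm/s; Δx = -38·2 + ½·-2·2² = -80 cm; v ends -42 cm/s.
6–11 s: v starts -42 cm/s; Δx = -42·5 + ½·7·5² = -122.5 cm; v ends -7 cm/s.
x(11) = 3 + Σ Δx = -263.5 cm.

-263.5 cm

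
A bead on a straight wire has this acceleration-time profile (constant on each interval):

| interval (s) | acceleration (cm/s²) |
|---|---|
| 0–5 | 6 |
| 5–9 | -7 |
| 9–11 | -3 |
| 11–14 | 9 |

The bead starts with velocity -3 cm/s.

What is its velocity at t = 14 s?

Δv equals the area under the a-t graph; then v = v₀ + Δv.
0–5 s: 6 × 5 = 30 cm/s
5–9 s: -7 × 4 = -28 cm/s
9–11 s: -3 × 2 = -6 cm/s
11–14 s: 9 × 3 = 27 cm/s
Δv = 23 cm/s, so v(14) = -3 + (23) = 20 cm/s.

20 cm/s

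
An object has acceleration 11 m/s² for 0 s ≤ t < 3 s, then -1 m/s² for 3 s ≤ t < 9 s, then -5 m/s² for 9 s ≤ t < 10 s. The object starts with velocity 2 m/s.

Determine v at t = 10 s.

Δv equals the area under the a-t graph; then v = v₀ + Δv.
0–3 s: 11 × 3 = 33 m/s
3–9 s: -1 × 6 = -6 m/s
9–10 s: -5 × 1 = -5 m/s
Δv = 22 m/s, so v(10) = 2 + (22) = 24 m/s.

24 m/s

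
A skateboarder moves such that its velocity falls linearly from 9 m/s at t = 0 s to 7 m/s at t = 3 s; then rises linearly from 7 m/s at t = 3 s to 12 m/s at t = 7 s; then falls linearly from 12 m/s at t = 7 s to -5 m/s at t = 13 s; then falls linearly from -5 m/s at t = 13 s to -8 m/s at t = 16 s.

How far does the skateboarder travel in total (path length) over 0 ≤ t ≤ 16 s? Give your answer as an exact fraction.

Distance (not displacement) is the total path length: add the absolute areas under v-t.
0–3 s: |½(9 + 7)(3)| = 24 m
3–7 s: |½(7 + 12)(4)| = 38 m
7–13 s: v = 0 at t = 191/17 s; triangle areas 432/17 + 75/17 = 507/17 m
13–16 s: |½(-5 + -8)(3)| = 19.5 m
Total distance = 3785/34 m

3785/34 m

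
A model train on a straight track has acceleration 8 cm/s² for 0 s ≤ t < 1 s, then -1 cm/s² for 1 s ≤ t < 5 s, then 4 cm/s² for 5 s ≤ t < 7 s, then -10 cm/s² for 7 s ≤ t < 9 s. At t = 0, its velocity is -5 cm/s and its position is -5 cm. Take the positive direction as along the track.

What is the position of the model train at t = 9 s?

On each constant-a segment, Δv = aΔt and Δx = v₀Δt + ½aΔt²; chain segment to segment.
0–1 s: v starts -5 cm/s; Δx = -5·1 + ½·8·1² = -1 cm; v ends 3 cm/s.
1–5 s: v starts 3 cm/s; Δx = 3·4 + ½·-1·4² = 4 cm; v ends -1 cm/s.
5–7 s: v starts -1 cm/s; Δx = -1·2 + ½·4·2² = 6 cm; v ends 7 cm/s.
7–9 s: v starts 7 cm/s; Δx = 7·2 + ½·-10·2² = -6 cm; v ends -13 cm/s.
x(9) = -5 + Σ Δx = -2 cm.

-2 cm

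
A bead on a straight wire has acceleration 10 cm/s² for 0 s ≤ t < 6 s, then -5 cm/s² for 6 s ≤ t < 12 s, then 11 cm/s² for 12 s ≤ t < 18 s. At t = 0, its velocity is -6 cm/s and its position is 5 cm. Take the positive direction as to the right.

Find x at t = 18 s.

725 cm

On each constant-a segment, Δv = aΔt and Δx = v₀Δt + ½aΔt²; chain segment to segment.
0–6 s: v starts -6 cm/s; Δx = -6·6 + ½·10·6² = 144 cm; v ends 54 cm/s.
6–12 s: v starts 54 cm/s; Δx = 54·6 + ½·-5·6² = 234 cm; v ends 24 cm/s.
12–18 s: v starts 24 cm/s; Δx = 24·6 + ½·11·6² = 342 cm; v ends 90 cm/s.
x(18) = 5 + Σ Δx = 725 cm.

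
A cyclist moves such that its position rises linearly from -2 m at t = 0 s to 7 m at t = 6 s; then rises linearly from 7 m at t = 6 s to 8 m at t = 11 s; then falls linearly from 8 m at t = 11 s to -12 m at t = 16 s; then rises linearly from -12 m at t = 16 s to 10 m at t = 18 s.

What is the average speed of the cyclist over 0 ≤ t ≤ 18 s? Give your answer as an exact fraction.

26/9 m/s

Average speed = (total path length)/(elapsed time); on a piecewise-linear x-t graph the path length is Σ|Δx|.
0–6 s: |Δx| = |7 − -2| = 9 m
6–11 s: |Δx| = |8 − 7| = 1 m
11–16 s: |Δx| = |-12 − 8| = 20 m
16–18 s: |Δx| = |10 − -12| = 22 m
Total path = 52 m; average speed = 52/18 = 26/9 m/s.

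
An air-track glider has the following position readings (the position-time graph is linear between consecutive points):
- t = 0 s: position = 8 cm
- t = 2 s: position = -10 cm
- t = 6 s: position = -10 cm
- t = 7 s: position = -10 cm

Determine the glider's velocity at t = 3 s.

Velocity is the slope of the x-t graph on 2–6 s: (-10 − -10)/(6 − 2) = 0 cm/s.

0 cm/s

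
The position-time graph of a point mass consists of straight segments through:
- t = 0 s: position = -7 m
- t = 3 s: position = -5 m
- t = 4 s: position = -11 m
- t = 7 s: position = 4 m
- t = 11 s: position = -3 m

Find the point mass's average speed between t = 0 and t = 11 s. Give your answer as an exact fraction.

Average speed = (total path length)/(elapsed time); on a piecewise-linear x-t graph the path length is Σ|Δx|.
0–3 s: |Δx| = |-5 − -7| = 2 m
3–4 s: |Δx| = |-11 − -5| = 6 m
4–7 s: |Δx| = |4 − -11| = 15 m
7–11 s: |Δx| = |-3 − 4| = 7 m
Total path = 30 m; average speed = 30/11 = 30/11 m/s.

30/11 m/s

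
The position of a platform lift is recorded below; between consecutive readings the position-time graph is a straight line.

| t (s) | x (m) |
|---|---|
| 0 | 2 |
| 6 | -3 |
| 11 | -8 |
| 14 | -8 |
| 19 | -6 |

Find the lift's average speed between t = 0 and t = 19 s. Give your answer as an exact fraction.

Average speed = (total path length)/(elapsed time); on a piecewise-linear x-t graph the path length is Σ|Δx|.
0–6 s: |Δx| = |-3 − 2| = 5 m
6–11 s: |Δx| = |-8 − -3| = 5 m
11–14 s: |Δx| = |-8 − -8| = 0 m
14–19 s: |Δx| = |-6 − -8| = 2 m
Total path = 12 m; average speed = 12/19 = 12/19 m/s.

12/19 m/s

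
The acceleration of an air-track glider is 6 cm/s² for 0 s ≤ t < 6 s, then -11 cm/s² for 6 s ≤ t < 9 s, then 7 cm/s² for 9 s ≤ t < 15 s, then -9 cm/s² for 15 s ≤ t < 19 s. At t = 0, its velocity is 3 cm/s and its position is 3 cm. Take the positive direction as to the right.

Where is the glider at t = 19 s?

On each constant-a segment, Δv = aΔt and Δx = v₀Δt + ½aΔt²; chain segment to segment.
0–6 s: v starts 3 cm/s; Δx = 3·6 + ½·6·6² = 126 cm; v ends 39 cm/s.
6–9 s: v starts 39 cm/s; Δx = 39·3 + ½·-11·3² = 67.5 cm; v ends 6 cm/s.
9–15 s: v starts 6 cm/s; Δx = 6·6 + ½·7·6² = 162 cm; v ends 48 cm/s.
15–19 s: v starts 48 cm/s; Δx = 48·4 + ½·-9·4² = 120 cm; v ends 12 cm/s.
x(19) = 3 + Σ Δx = 478.5 cm.

478.5 cm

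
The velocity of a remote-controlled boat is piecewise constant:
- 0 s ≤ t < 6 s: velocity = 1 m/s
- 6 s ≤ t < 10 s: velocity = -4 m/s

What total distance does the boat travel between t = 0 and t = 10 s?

Distance (not displacement) is the total path length: add the absolute areas under v-t.
0–6 s: |1| × 6 = 6 m
6–10 s: |-4| × 4 = 16 m
Total distance = 22 m

22 m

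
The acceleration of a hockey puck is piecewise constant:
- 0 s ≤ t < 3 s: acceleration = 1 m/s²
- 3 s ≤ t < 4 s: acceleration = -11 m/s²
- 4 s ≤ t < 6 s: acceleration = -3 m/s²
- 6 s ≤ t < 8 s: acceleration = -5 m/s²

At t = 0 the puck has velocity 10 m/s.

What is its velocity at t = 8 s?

Δv equals the area under the a-t graph; then v = v₀ + Δv.
0–3 s: 1 × 3 = 3 m/s
3–4 s: -11 × 1 = -11 m/s
4–6 s: -3 × 2 = -6 m/s
6–8 s: -5 × 2 = -10 m/s
Δv = -24 m/s, so v(8) = 10 + (-24) = -14 m/s.

-14 m/s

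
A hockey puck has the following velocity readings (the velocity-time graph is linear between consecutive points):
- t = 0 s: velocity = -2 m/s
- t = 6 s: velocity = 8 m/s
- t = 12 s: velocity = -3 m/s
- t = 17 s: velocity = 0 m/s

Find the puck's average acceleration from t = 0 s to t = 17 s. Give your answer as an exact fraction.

Average acceleration = Δv/Δt = (0 − -2)/(17 − 0) = 2/17 m/s².

2/17 m/s²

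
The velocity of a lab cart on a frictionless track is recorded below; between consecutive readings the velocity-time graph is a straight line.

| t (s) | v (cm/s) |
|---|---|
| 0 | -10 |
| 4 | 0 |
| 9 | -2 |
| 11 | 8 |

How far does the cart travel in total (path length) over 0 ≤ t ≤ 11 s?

31.8 cm

Distance (not displacement) is the total path length: add the absolute areas under v-t.
0–4 s: |½(-10 + 0)(4)| = 20 cm
4–9 s: |½(0 + -2)(5)| = 5 cm
9–11 s: v = 0 at t = 9.4 s; triangle areas 0.4 + 6.4 = 6.8 cm
Total distance = 31.8 cm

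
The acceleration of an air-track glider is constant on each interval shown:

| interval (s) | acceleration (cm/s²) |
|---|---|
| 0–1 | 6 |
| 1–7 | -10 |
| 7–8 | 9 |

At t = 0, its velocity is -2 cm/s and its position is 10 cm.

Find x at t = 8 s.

On each constant-a segment, Δv = aΔt and Δx = v₀Δt + ½aΔt²; chain segment to segment.
0–1 s: v starts -2 cm/s; Δx = -2·1 + ½·6·1² = 1 cm; v ends 4 cm/s.
1–7 s: v starts 4 cm/s; Δx = 4·6 + ½·-10·6² = -156 cm; v ends -56 cm/s.
7–8 s: v starts -56 cm/s; Δx = -56·1 + ½·9·1² = -51.5 cm; v ends -47 cm/s.
x(8) = 10 + Σ Δx = -196.5 cm.

-196.5 cm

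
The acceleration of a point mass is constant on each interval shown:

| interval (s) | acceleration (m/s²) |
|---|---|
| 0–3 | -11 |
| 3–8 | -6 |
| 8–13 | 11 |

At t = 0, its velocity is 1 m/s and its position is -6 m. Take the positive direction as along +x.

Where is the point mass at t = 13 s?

On each constant-a segment, Δv = aΔt and Δx = v₀Δt + ½aΔt²; chain segment to segment.
0–3 s: v starts 1 m/s; Δx = 1·3 + ½·-11·3² = -46.5 m; v ends -32 m/s.
3–8 s: v starts -32 m/s; Δx = -32·5 + ½·-6·5² = -235 m; v ends -62 m/s.
8–13 s: v starts -62 m/s; Δx = -62·5 + ½·11·5² = -172.5 m; v ends -7 m/s.
x(13) = -6 + Σ Δx = -460 m.

-460 m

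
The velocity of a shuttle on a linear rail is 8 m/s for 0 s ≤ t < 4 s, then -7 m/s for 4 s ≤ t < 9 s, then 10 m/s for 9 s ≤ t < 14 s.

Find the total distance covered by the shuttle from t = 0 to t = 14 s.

Distance (not displacement) is the total path length: add the absolute areas under v-t.
0–4 s: |8| × 4 = 32 m
4–9 s: |-7| × 5 = 35 m
9–14 s: |10| × 5 = 50 m
Total distance = 117 m

117 m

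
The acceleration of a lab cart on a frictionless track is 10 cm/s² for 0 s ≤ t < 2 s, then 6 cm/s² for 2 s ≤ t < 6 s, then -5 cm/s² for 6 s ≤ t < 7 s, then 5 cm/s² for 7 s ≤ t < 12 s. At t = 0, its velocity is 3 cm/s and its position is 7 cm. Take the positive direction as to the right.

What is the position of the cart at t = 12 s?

490 cm

On each constant-a segment, Δv = aΔt and Δx = v₀Δt + ½aΔt²; chain segment to segment.
0–2 s: v starts 3 cm/s; Δx = 3·2 + ½·10·2² = 26 cm; v ends 23 cm/s.
2–6 s: v starts 23 cm/s; Δx = 23·4 + ½·6·4² = 140 cm; v ends 47 cm/s.
6–7 s: v starts 47 cm/s; Δx = 47·1 + ½·-5·1² = 44.5 cm; v ends 42 cm/s.
7–12 s: v starts 42 cm/s; Δx = 42·5 + ½·5·5² = 272.5 cm; v ends 67 cm/s.
x(12) = 7 + Σ Δx = 490 cm.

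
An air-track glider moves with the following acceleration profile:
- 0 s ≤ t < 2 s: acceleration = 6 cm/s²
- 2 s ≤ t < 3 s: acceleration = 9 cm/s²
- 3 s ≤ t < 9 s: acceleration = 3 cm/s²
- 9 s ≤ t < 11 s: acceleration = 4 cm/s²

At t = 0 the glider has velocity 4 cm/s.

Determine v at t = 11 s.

51 cm/s

Δv equals the area under the a-t graph; then v = v₀ + Δv.
0–2 s: 6 × 2 = 12 cm/s
2–3 s: 9 × 1 = 9 cm/s
3–9 s: 3 × 6 = 18 cm/s
9–11 s: 4 × 2 = 8 cm/s
Δv = 47 cm/s, so v(11) = 4 + (47) = 51 cm/s.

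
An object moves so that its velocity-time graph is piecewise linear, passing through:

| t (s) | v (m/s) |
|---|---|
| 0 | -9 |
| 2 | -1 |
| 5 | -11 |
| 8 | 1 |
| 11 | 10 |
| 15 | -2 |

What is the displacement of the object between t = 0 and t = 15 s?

-10.5 m

Displacement is the signed area under the v-t curve.
0–2 s: ½(-9 + -1)(2) = -10 m
2–5 s: ½(-1 + -11)(3) = -18 m
5–8 s: ½(-11 + 1)(3) = -15 m
8–11 s: ½(1 + 10)(3) = 16.5 m
11–15 s: ½(10 + -2)(4) = 16 m
Net displacement = -10.5 m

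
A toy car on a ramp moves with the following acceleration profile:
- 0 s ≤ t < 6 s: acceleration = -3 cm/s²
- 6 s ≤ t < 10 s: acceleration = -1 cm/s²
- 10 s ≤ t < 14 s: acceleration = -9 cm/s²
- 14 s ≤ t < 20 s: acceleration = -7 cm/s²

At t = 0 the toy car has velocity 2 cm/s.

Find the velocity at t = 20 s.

Δv equals the area under the a-t graph; then v = v₀ + Δv.
0–6 s: -3 × 6 = -18 cm/s
6–10 s: -1 × 4 = -4 cm/s
10–14 s: -9 × 4 = -36 cm/s
14–20 s: -7 × 6 = -42 cm/s
Δv = -100 cm/s, so v(20) = 2 + (-100) = -98 cm/s.

-98 cm/s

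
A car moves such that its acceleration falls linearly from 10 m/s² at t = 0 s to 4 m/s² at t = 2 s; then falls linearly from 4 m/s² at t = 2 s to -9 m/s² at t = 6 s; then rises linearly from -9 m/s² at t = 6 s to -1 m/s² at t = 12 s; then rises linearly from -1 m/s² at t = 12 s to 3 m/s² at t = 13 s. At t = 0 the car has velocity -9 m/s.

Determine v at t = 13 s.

-34 m/s

Δv equals the area under the a-t graph; then v = v₀ + Δv.
0–2 s: ½(10 + 4)(2) = 14 m/s
2–6 s: ½(4 + -9)(4) = -10 m/s
6–12 s: ½(-9 + -1)(6) = -30 m/s
12–13 s: ½(-1 + 3)(1) = 1 m/s
Δv = -25 m/s, so v(13) = -9 + (-25) = -34 m/s.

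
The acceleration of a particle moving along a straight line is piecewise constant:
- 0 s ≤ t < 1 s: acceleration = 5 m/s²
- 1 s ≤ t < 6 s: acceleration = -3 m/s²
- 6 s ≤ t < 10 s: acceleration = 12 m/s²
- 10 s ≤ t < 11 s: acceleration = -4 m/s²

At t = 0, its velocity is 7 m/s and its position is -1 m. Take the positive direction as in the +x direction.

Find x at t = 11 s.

158 m

On each constant-a segment, Δv = aΔt and Δx = v₀Δt + ½aΔt²; chain segment to segment.
0–1 s: v starts 7 m/s; Δx = 7·1 + ½·5·1² = 9.5 m; v ends 12 m/s.
1–6 s: v starts 12 m/s; Δx = 12·5 + ½·-3·5² = 22.5 m; v ends -3 m/s.
6–10 s: v starts -3 m/s; Δx = -3·4 + ½·12·4² = 84 m; v ends 45 m/s.
10–11 s: v starts 45 m/s; Δx = 45·1 + ½·-4·1² = 43 m; v ends 41 m/s.
x(11) = -1 + Σ Δx = 158 m.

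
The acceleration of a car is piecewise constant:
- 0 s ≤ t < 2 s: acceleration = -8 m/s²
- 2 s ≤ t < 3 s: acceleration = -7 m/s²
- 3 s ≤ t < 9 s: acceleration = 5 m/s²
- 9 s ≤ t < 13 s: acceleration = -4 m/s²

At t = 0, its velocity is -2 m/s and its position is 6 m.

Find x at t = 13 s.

-107.5 m

On each constant-a segment, Δv = aΔt and Δx = v₀Δt + ½aΔt²; chain segment to segment.
0–2 s: v starts -2 m/s; Δx = -2·2 + ½·-8·2² = -20 m; v ends -18 m/s.
2–3 s: v starts -18 m/s; Δx = -18·1 + ½·-7·1² = -21.5 m; v ends -25 m/s.
3–9 s: v starts -25 m/s; Δx = -25·6 + ½·5·6² = -60 m; v ends 5 m/s.
9–13 s: v starts 5 m/s; Δx = 5·4 + ½·-4·4² = -12 m; v ends -11 m/s.
x(13) = 6 + Σ Δx = -107.5 m.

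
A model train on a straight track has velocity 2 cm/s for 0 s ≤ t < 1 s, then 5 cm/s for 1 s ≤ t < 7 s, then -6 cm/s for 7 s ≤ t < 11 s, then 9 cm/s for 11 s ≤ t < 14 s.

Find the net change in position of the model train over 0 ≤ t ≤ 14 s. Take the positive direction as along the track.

35 cm

Net displacement equals the area under the velocity-time graph (areas below the axis count negative).
0–1 s: 2 × 1 = 2 cm
1–7 s: 5 × 6 = 30 cm
7–11 s: -6 × 4 = -24 cm
11–14 s: 9 × 3 = 27 cm
Net displacement = 35 cm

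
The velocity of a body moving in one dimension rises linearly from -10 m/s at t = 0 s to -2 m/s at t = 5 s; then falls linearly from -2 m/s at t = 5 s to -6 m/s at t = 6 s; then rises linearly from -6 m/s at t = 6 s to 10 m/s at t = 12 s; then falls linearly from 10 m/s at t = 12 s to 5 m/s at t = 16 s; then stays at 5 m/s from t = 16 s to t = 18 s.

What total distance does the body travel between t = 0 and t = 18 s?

99.5 m

Distance (not displacement) is the total path length: add the absolute areas under v-t.
0–5 s: |½(-10 + -2)(5)| = 30 m
5–6 s: |½(-2 + -6)(1)| = 4 m
6–12 s: v = 0 at t = 8.25 s; triangle areas 6.75 + 18.75 = 25.5 m
12–16 s: |½(10 + 5)(4)| = 30 m
16–18 s: |5| × 2 = 10 m
Total distance = 99.5 m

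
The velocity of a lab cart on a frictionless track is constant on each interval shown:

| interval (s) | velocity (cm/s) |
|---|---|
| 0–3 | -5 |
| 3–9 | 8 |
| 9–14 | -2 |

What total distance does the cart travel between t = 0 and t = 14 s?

73 cm

Total distance travelled is ∫|v| dt — sum the magnitudes of each area piece.
0–3 s: |-5| × 3 = 15 cm
3–9 s: |8| × 6 = 48 cm
9–14 s: |-2| × 5 = 10 cm
Total distance = 73 cm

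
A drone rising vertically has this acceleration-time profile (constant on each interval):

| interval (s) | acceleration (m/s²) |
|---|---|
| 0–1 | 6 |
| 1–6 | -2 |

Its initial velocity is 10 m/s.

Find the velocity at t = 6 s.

Δv equals the area under the a-t graph; then v = v₀ + Δv.
0–1 s: 6 × 1 = 6 m/s
1–6 s: -2 × 5 = -10 m/s
Δv = -4 m/s, so v(6) = 10 + (-4) = 6 m/s.

6 m/s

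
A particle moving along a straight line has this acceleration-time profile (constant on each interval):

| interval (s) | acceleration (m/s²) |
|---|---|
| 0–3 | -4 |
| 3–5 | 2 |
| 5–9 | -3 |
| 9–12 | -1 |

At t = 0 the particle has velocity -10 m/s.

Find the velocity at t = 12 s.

-33 m/s

Δv equals the area under the a-t graph; then v = v₀ + Δv.
0–3 s: -4 × 3 = -12 m/s
3–5 s: 2 × 2 = 4 m/s
5–9 s: -3 × 4 = -12 m/s
9–12 s: -1 × 3 = -3 m/s
Δv = -23 m/s, so v(12) = -10 + (-23) = -33 m/s.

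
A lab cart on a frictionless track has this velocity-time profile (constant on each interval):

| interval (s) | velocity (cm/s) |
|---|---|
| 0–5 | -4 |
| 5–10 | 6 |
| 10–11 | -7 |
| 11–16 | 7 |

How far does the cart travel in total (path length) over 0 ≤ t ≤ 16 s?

Total distance travelled is ∫|v| dt — sum the magnitudes of each area piece.
0–5 s: |-4| × 5 = 20 cm
5–10 s: |6| × 5 = 30 cm
10–11 s: |-7| × 1 = 7 cm
11–16 s: |7| × 5 = 35 cm
Total distance = 92 cm

92 cm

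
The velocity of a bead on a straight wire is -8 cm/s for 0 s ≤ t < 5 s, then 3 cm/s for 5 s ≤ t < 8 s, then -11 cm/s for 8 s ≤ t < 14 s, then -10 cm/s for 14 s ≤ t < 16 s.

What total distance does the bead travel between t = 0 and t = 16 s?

135 cm

Distance (not displacement) is the total path length: add the absolute areas under v-t.
0–5 s: |-8| × 5 = 40 cm
5–8 s: |3| × 3 = 9 cm
8–14 s: |-11| × 6 = 66 cm
14–16 s: |-10| × 2 = 20 cm
Total distance = 135 cm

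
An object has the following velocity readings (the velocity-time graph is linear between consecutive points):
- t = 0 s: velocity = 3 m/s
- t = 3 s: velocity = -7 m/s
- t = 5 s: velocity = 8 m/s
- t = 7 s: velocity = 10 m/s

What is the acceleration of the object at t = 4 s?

7.5 m/s²

Acceleration is the slope of the v-t graph on 3–5 s: (8 − -7)/(5 − 3) = 7.5 m/s².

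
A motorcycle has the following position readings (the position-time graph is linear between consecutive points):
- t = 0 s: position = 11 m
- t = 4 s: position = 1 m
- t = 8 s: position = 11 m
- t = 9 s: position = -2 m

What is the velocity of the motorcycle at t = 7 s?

2.5 m/s

Velocity is the slope of the x-t graph on 4–8 s: (11 − 1)/(8 − 4) = 2.5 m/s.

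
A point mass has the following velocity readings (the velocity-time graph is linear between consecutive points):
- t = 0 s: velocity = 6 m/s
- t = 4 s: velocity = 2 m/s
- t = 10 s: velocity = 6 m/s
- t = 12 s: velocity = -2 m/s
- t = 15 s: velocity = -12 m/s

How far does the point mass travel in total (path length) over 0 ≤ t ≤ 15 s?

66 m

Total distance travelled is ∫|v| dt — sum the magnitudes of each area piece.
0–4 s: |½(6 + 2)(4)| = 16 m
4–10 s: |½(2 + 6)(6)| = 24 m
10–12 s: v = 0 at t = 11.5 s; triangle areas 4.5 + 0.5 = 5 m
12–15 s: |½(-2 + -12)(3)| = 21 m
Total distance = 66 m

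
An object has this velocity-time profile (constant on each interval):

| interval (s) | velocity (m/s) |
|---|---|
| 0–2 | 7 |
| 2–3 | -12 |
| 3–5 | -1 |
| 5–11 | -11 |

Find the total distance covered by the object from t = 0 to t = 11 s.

Total distance travelled is ∫|v| dt — sum the magnitudes of each area piece.
0–2 s: |7| × 2 = 14 m
2–3 s: |-12| × 1 = 12 m
3–5 s: |-1| × 2 = 2 m
5–11 s: |-11| × 6 = 66 m
Total distance = 94 m

94 m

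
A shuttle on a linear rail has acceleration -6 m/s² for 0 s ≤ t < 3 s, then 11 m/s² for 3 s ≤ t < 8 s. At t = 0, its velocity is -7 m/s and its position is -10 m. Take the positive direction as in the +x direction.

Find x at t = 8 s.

On each constant-a segment, Δv = aΔt and Δx = v₀Δt + ½aΔt²; chain segment to segment.
0–3 s: v starts -7 m/s; Δx = -7·3 + ½·-6·3² = -48 m; v ends -25 m/s.
3–8 s: v starts -25 m/s; Δx = -25·5 + ½·11·5² = 12.5 m; v ends 30 m/s.
x(8) = -10 + Σ Δx = -45.5 m.

-45.5 m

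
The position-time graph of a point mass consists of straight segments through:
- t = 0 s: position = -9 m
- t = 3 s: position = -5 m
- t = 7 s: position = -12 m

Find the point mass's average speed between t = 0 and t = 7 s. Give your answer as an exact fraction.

11/7 m/s

Average speed = (total path length)/(elapsed time); on a piecewise-linear x-t graph the path length is Σ|Δx|.
0–3 s: |Δx| = |-5 − -9| = 4 m
3–7 s: |Δx| = |-12 − -5| = 7 m
Total path = 11 m; average speed = 11/7 = 11/7 m/s.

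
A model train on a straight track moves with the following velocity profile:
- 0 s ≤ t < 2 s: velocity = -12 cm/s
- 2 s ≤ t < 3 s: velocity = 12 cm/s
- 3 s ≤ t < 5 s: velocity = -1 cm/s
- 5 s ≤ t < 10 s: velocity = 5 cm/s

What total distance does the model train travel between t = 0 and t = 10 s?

Total distance travelled is ∫|v| dt — sum the magnitudes of each area piece.
0–2 s: |-12| × 2 = 24 cm
2–3 s: |12| × 1 = 12 cm
3–5 s: |-1| × 2 = 2 cm
5–10 s: |5| × 5 = 25 cm
Total distance = 63 cm

63 cm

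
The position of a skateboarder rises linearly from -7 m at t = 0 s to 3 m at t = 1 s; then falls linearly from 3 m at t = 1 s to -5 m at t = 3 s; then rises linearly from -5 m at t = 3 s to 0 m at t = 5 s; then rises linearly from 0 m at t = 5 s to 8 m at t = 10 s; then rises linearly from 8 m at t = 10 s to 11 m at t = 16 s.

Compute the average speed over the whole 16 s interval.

2.125 m/s

Average speed = (total path length)/(elapsed time); on a piecewise-linear x-t graph the path length is Σ|Δx|.
0–1 s: |Δx| = |3 − -7| = 10 m
1–3 s: |Δx| = |-5 − 3| = 8 m
3–5 s: |Δx| = |0 − -5| = 5 m
5–10 s: |Δx| = |8 − 0| = 8 m
10–16 s: |Δx| = |11 − 8| = 3 m
Total path = 34 m; average speed = 34/16 = 2.125 m/s.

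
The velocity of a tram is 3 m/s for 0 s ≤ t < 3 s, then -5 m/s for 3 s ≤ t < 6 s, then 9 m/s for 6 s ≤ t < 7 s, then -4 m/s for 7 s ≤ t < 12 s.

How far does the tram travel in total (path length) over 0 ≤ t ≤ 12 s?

53 m

Total distance travelled is ∫|v| dt — sum the magnitudes of each area piece.
0–3 s: |3| × 3 = 9 m
3–6 s: |-5| × 3 = 15 m
6–7 s: |9| × 1 = 9 m
7–12 s: |-4| × 5 = 20 m
Total distance = 53 m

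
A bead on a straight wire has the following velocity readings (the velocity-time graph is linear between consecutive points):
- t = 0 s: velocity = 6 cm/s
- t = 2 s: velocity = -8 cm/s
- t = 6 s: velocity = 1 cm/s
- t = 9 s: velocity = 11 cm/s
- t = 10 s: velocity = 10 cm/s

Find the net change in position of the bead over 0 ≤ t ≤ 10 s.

Net displacement equals the area under the velocity-time graph (areas below the axis count negative).
0–2 s: ½(6 + -8)(2) = -2 cm
2–6 s: ½(-8 + 1)(4) = -14 cm
6–9 s: ½(1 + 11)(3) = 18 cm
9–10 s: ½(11 + 10)(1) = 10.5 cm
Net displacement = 12.5 cm

12.5 cm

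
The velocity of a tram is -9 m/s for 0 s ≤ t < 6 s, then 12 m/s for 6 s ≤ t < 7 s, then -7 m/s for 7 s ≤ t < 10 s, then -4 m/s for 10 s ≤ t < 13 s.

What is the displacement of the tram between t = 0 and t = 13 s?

Displacement is the signed area under the v-t curve.
0–6 s: -9 × 6 = -54 m
6–7 s: 12 × 1 = 12 m
7–10 s: -7 × 3 = -21 m
10–13 s: -4 × 3 = -12 m
Net displacement = -75 m

-75 m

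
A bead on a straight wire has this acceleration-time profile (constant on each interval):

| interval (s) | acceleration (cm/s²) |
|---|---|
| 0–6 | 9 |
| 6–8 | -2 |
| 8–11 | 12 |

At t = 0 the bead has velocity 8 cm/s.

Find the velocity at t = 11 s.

94 cm/s

Δv equals the area under the a-t graph; then v = v₀ + Δv.
0–6 s: 9 × 6 = 54 cm/s
6–8 s: -2 × 2 = -4 cm/s
8–11 s: 12 × 3 = 36 cm/s
Δv = 86 cm/s, so v(11) = 8 + (86) = 94 cm/s.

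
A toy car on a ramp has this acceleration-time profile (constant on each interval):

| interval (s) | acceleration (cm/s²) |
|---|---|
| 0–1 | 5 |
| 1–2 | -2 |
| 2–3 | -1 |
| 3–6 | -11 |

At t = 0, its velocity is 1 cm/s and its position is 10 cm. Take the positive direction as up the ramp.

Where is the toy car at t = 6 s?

On each constant-a segment, Δv = aΔt and Δx = v₀Δt + ½aΔt²; chain segment to segment.
0–1 s: v starts 1 cm/s; Δx = 1·1 + ½·5·1² = 3.5 cm; v ends 6 cm/s.
1–2 s: v starts 6 cm/s; Δx = 6·1 + ½·-2·1² = 5 cm; v ends 4 cm/s.
2–3 s: v starts 4 cm/s; Δx = 4·1 + ½·-1·1² = 3.5 cm; v ends 3 cm/s.
3–6 s: v starts 3 cm/s; Δx = 3·3 + ½·-11·3² = -40.5 cm; v ends -30 cm/s.
x(6) = 10 + Σ Δx = -18.5 cm.

-18.5 cm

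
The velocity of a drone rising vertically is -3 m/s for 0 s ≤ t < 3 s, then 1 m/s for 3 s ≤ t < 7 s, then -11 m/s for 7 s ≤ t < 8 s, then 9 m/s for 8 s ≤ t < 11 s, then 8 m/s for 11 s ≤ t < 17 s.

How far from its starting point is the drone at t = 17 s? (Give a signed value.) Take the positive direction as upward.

59 m

Net displacement equals the area under the velocity-time graph (areas below the axis count negative).
0–3 s: -3 × 3 = -9 m
3–7 s: 1 × 4 = 4 m
7–8 s: -11 × 1 = -11 m
8–11 s: 9 × 3 = 27 m
11–17 s: 8 × 6 = 48 m
Net displacement = 59 m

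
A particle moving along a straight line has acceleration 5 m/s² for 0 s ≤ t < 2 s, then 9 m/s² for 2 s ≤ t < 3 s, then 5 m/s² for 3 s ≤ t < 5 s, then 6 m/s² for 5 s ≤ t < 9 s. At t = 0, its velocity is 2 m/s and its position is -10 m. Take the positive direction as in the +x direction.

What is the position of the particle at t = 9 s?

On each constant-a segment, Δv = aΔt and Δx = v₀Δt + ½aΔt²; chain segment to segment.
0–2 s: v starts 2 m/s; Δx = 2·2 + ½·5·2² = 14 m; v ends 12 m/s.
2–3 s: v starts 12 m/s; Δx = 12·1 + ½·9·1² = 16.5 m; v ends 21 m/s.
3–5 s: v starts 21 m/s; Δx = 21·2 + ½·5·2² = 52 m; v ends 31 m/s.
5–9 s: v starts 31 m/s; Δx = 31·4 + ½·6·4² = 172 m; v ends 55 m/s.
x(9) = -10 + Σ Δx = 244.5 m.

244.5 m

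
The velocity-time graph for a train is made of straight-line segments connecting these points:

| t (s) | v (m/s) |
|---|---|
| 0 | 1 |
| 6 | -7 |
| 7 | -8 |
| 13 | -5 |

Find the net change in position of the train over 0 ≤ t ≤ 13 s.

Displacement is the signed area under the v-t curve.
0–6 s: ½(1 + -7)(6) = -18 m
6–7 s: ½(-7 + -8)(1) = -7.5 m
7–13 s: ½(-8 + -5)(6) = -39 m
Net displacement = -64.5 m

-64.5 m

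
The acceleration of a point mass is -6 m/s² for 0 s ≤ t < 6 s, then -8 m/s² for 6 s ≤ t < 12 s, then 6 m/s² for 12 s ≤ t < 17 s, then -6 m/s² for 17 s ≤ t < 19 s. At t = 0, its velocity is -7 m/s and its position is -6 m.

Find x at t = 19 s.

-1072 m

On each constant-a segment, Δv = aΔt and Δx = v₀Δt + ½aΔt²; chain segment to segment.
0–6 s: v starts -7 m/s; Δx = -7·6 + ½·-6·6² = -150 m; v ends -43 m/s.
6–12 s: v starts -43 m/s; Δx = -43·6 + ½·-8·6² = -402 m; v ends -91 m/s.
12–17 s: v starts -91 m/s; Δx = -91·5 + ½·6·5² = -380 m; v ends -61 m/s.
17–19 s: v starts -61 m/s; Δx = -61·2 + ½·-6·2² = -134 m; v ends -73 m/s.
x(19) = -6 + Σ Δx = -1072 m.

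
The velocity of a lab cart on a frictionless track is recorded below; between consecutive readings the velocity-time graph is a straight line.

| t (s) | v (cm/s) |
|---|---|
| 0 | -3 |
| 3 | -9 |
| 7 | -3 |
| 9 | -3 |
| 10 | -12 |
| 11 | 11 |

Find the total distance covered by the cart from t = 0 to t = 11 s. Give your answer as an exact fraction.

1409/23 cm

Distance (not displacement) is the total path length: add the absolute areas under v-t.
0–3 s: |½(-3 + -9)(3)| = 18 cm
3–7 s: |½(-9 + -3)(4)| = 24 cm
7–9 s: |-3| × 2 = 6 cm
9–10 s: |½(-3 + -12)(1)| = 7.5 cm
10–11 s: v = 0 at t = 242/23 s; triangle areas 72/23 + 121/46 = 265/46 cm
Total distance = 1409/23 cm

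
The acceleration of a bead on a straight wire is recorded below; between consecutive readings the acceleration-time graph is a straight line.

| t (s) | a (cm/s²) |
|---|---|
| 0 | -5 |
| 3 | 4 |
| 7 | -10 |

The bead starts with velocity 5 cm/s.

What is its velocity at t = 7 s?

Δv equals the area under the a-t graph; then v = v₀ + Δv.
0–3 s: ½(-5 + 4)(3) = -1.5 cm/s
3–7 s: ½(4 + -10)(4) = -12 cm/s
Δv = -13.5 cm/s, so v(7) = 5 + (-13.5) = -8.5 cm/s.

-8.5 cm/s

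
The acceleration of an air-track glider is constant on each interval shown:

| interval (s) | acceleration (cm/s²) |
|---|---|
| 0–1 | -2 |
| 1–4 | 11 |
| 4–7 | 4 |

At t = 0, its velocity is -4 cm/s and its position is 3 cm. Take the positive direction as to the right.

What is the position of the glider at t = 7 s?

On each constant-a segment, Δv = aΔt and Δx = v₀Δt + ½aΔt²; chain segment to segment.
0–1 s: v starts -4 cm/s; Δx = -4·1 + ½·-2·1² = -5 cm; v ends -6 cm/s.
1–4 s: v starts -6 cm/s; Δx = -6·3 + ½·11·3² = 31.5 cm; v ends 27 cm/s.
4–7 s: v starts 27 cm/s; Δx = 27·3 + ½·4·3² = 99 cm; v ends 39 cm/s.
x(7) = 3 + Σ Δx = 128.5 cm.

128.5 cm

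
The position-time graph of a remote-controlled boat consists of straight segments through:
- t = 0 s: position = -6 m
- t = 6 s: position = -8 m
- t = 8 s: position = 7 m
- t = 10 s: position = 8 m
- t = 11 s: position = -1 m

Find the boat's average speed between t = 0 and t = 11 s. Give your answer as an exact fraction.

Average speed = (total path length)/(elapsed time); on a piecewise-linear x-t graph the path length is Σ|Δx|.
0–6 s: |Δx| = |-8 − -6| = 2 m
6–8 s: |Δx| = |7 − -8| = 15 m
8–10 s: |Δx| = |8 − 7| = 1 m
10–11 s: |Δx| = |-1 − 8| = 9 m
Total path = 27 m; average speed = 27/11 = 27/11 m/s.

27/11 m/s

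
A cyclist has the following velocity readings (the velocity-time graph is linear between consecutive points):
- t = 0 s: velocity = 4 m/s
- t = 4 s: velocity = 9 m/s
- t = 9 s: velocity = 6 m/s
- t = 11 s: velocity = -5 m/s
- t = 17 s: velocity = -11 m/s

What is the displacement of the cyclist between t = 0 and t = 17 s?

Net displacement equals the area under the velocity-time graph (areas below the axis count negative).
0–4 s: ½(4 + 9)(4) = 26 m
4–9 s: ½(9 + 6)(5) = 37.5 m
9–11 s: ½(6 + -5)(2) = 1 m
11–17 s: ½(-5 + -11)(6) = -48 m
Net displacement = 16.5 m

16.5 m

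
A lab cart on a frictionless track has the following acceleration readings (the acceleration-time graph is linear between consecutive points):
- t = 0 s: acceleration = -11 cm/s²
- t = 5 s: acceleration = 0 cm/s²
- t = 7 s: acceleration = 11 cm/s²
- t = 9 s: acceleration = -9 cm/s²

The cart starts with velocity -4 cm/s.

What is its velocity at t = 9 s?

-18.5 cm/s

Δv equals the area under the a-t graph; then v = v₀ + Δv.
0–5 s: ½(-11 + 0)(5) = -27.5 cm/s
5–7 s: ½(0 + 11)(2) = 11 cm/s
7–9 s: ½(11 + -9)(2) = 2 cm/s
Δv = -14.5 cm/s, so v(9) = -4 + (-14.5) = -18.5 cm/s.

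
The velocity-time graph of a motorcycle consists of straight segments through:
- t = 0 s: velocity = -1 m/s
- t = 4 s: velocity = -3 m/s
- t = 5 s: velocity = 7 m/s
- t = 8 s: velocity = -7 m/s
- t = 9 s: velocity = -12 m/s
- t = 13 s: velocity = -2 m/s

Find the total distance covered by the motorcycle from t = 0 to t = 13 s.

58.9 m

Distance (not displacement) is the total path length: add the absolute areas under v-t.
0–4 s: |½(-1 + -3)(4)| = 8 m
4–5 s: v = 0 at t = 4.3 s; triangle areas 0.45 + 2.45 = 2.9 m
5–8 s: v = 0 at t = 6.5 s; triangle areas 5.25 + 5.25 = 10.5 m
8–9 s: |½(-7 + -12)(1)| = 9.5 m
9–13 s: |½(-12 + -2)(4)| = 28 m
Total distance = 58.9 m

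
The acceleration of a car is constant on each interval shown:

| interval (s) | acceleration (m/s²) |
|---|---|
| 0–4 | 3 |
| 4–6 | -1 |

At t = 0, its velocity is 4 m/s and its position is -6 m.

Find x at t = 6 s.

On each constant-a segment, Δv = aΔt and Δx = v₀Δt + ½aΔt²; chain segment to segment.
0–4 s: v starts 4 m/s; Δx = 4·4 + ½·3·4² = 40 m; v ends 16 m/s.
4–6 s: v starts 16 m/s; Δx = 16·2 + ½·-1·2² = 30 m; v ends 14 m/s.
x(6) = -6 + Σ Δx = 64 m.

64 m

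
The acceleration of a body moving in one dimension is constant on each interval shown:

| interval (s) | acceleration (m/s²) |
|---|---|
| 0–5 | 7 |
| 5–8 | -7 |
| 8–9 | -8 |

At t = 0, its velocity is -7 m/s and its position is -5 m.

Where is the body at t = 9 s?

On each constant-a segment, Δv = aΔt and Δx = v₀Δt + ½aΔt²; chain segment to segment.
0–5 s: v starts -7 m/s; Δx = -7·5 + ½·7·5² = 52.5 m; v ends 28 m/s.
5–8 s: v starts 28 m/s; Δx = 28·3 + ½·-7·3² = 52.5 m; v ends 7 m/s.
8–9 s: v starts 7 m/s; Δx = 7·1 + ½·-8·1² = 3 m; v ends -1 m/s.
x(9) = -5 + Σ Δx = 103 m.

103 m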